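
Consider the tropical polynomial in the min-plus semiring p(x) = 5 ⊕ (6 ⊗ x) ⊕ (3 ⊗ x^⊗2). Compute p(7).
p(7) = 5

A tropical monomial a ⊗ x^⊗i evaluates to a + i · x. Evaluating each term at x = 7:
  Term 0 contributes 5 + 0 · 7 = 5
  Term 1 contributes 6 + 1 · 7 = 13
  Term 2 contributes 3 + 2 · 7 = 17
p(7) = ⊕ of these = min[5, 13, 17] = 5.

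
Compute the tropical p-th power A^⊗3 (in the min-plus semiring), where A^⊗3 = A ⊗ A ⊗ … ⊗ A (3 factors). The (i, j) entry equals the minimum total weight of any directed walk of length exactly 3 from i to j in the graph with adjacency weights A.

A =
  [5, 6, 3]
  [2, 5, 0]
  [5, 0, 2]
A^⊗3 =
  [5, 5, 3]
  [2, 2, 0]
  [4, 0, 2]

Each entry (A^⊗3)_ij equals the minimum over all length-3 walks i = v_0 → v_1 → … → v_3 = j of Σ_t A[v_t][v_{t+1}]. For example, for (i, j) = (0, 2) we minimise over 9 possible intermediate vertex sequences; the minimum is 3, attained along the walk 0 → 2 → 1 → 2.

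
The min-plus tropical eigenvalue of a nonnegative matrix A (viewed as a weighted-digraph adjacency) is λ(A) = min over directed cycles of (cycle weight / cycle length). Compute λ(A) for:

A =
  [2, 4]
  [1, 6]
λ(A) = 2

Enumerate directed cycles and compute their means (weight / length). Sample:
  cycle 0 → 0: weight = 2, length = 1, mean = 2/1 ≈ 2.000
  cycle 1 → 1: weight = 6, length = 1, mean = 6/1 ≈ 6.000
  cycle 0 → 1 → 0: weight = 5, length = 2, mean = 5/2 ≈ 2.500
  cycle 1 → 0 → 1: weight = 5, length = 2, mean = 5/2 ≈ 2.500
Minimum mean = 2.000, attained e.g. along the cycle 0 → 0 with weight 2 and length 1. So λ(A) = 2/1 = 2.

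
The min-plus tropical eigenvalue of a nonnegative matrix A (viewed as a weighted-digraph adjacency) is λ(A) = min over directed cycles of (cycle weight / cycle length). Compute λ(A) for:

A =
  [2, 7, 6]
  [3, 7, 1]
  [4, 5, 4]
λ(A) = 2

Enumerate directed cycles and compute their means (weight / length). Sample:
  cycle 0 → 0: weight = 2, length = 1, mean = 2/1 ≈ 2.000
  cycle 1 → 1: weight = 7, length = 1, mean = 7/1 ≈ 7.000
  cycle 2 → 2: weight = 4, length = 1, mean = 4/1 ≈ 4.000
  cycle 0 → 1 → 0: weight = 10, length = 2, mean = 10/2 ≈ 5.000
  cycle 0 → 2 → 0: weight = 10, length = 2, mean = 10/2 ≈ 5.000
  cycle 1 → 0 → 1: weight = 10, length = 2, mean = 10/2 ≈ 5.000
Minimum mean = 2.000, attained e.g. along the cycle 0 → 0 with weight 2 and length 1. So λ(A) = 2/1 = 2.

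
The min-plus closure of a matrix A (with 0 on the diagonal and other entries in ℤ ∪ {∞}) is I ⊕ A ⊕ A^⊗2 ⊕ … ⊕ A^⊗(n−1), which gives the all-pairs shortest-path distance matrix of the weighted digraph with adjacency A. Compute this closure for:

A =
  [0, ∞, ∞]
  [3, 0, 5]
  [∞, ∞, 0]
Closure =
  [0, ∞, ∞]
  [3, 0, 5]
  [∞, ∞, 0]

This is the Floyd-Warshall all-pairs shortest-path computation. For each intermediate vertex k = 0, 1, …, 2, update dist[i][j] ← min(dist[i][j], dist[i][k] + dist[k][j]). The final matrix gives, for each (i, j), the minimum total weight of any directed path from i to j (possibly empty when i = j).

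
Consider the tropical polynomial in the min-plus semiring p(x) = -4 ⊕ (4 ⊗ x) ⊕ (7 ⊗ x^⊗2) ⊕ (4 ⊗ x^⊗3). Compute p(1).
p(1) = -4

A tropical monomial a ⊗ x^⊗i evaluates to a + i · x. Evaluating each term at x = 1:
  Term 0 contributes -4 + 0 · 1 = -4
  Term 1 contributes 4 + 1 · 1 = 5
  Term 2 contributes 7 + 2 · 1 = 9
  Term 3 contributes 4 + 3 · 1 = 7
p(1) = ⊕ of these = min[-4, 5, 9, 7] = -4.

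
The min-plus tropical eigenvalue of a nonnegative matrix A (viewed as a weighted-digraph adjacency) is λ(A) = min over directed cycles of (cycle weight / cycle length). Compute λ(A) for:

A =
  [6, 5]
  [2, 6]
λ(A) = 7/2

Enumerate directed cycles and compute their means (weight / length). Sample:
  cycle 0 → 0: weight = 6, length = 1, mean = 6/1 ≈ 6.000
  cycle 1 → 1: weight = 6, length = 1, mean = 6/1 ≈ 6.000
  cycle 0 → 1 → 0: weight = 7, length = 2, mean = 7/2 ≈ 3.500
  cycle 1 → 0 → 1: weight = 7, length = 2, mean = 7/2 ≈ 3.500
Minimum mean = 3.500, attained e.g. along the cycle 0 → 1 → 0 with weight 7 and length 2. So λ(A) = 7/2 = 7/2.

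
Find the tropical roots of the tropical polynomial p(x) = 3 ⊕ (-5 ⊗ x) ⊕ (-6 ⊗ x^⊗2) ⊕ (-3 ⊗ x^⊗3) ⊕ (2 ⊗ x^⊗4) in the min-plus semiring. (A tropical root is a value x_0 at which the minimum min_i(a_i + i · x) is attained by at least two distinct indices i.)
Roots: {-5, -3, 1, 8}

Each tropical root is a break point of the lower envelope of the lines y = a_i + i · x (there are 5 lines, with slopes 0, 1, ..., 4). Only the lines that attain the minimum somewhere contribute to roots; other lines are dominated. Here the surviving (envelope) indices are i = 4, i = 3, i = 2, i = 1, i = 0.
Intersections between consecutive envelope lines give the roots: for adjacent envelope indices i < j the intersection is x = (a_i − a_j) / (j − i). Reading off the sorted break points: {-5, -3, 1, 8}.
Verification: at each break x_0, at least two indices attain the minimum of min_i(a_i + i · x_0).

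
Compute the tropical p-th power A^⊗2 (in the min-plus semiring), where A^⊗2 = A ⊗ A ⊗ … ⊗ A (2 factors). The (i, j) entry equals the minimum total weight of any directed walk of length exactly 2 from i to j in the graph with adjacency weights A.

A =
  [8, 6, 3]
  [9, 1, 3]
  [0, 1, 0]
A^⊗2 =
  [3, 4, 3]
  [3, 2, 3]
  [0, 1, 0]

Each entry (A^⊗2)_ij equals the minimum over all length-2 walks i = v_0 → v_1 → … → v_2 = j of Σ_t A[v_t][v_{t+1}]. For example, for (i, j) = (0, 2) we minimise over 3 possible intermediate vertex sequences; the minimum is 3, attained along the walk 0 → 2 → 2.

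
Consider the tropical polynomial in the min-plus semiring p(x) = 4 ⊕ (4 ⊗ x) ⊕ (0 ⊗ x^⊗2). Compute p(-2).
p(-2) = -4

A tropical monomial a ⊗ x^⊗i evaluates to a + i · x. Evaluating each term at x = -2:
  Term 0 contributes 4 + 0 · -2 = 4
  Term 1 contributes 4 + 1 · -2 = 2
  Term 2 contributes 0 + 2 · -2 = -4
p(-2) = ⊕ of these = min[4, 2, -4] = -4.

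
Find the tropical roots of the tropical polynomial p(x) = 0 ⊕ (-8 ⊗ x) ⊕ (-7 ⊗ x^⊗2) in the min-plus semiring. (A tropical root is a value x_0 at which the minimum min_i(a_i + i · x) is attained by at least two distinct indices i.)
Roots: {-1, 8}

Each tropical root is a break point of the lower envelope of the lines y = a_i + i · x (there are 3 lines, with slopes 0, 1, ..., 2). Only the lines that attain the minimum somewhere contribute to roots; other lines are dominated. Here the surviving (envelope) indices are i = 2, i = 1, i = 0.
Intersections between consecutive envelope lines give the roots: for adjacent envelope indices i < j the intersection is x = (a_i − a_j) / (j − i). Reading off the sorted break points: {-1, 8}.
Verification: at each break x_0, at least two indices attain the minimum of min_i(a_i + i · x_0).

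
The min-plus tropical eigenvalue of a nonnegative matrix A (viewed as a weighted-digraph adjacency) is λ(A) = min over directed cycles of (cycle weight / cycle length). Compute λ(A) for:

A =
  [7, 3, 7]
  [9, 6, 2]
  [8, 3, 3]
λ(A) = 5/2

Enumerate directed cycles and compute their means (weight / length). Sample:
  cycle 0 → 0: weight = 7, length = 1, mean = 7/1 ≈ 7.000
  cycle 1 → 1: weight = 6, length = 1, mean = 6/1 ≈ 6.000
  cycle 2 → 2: weight = 3, length = 1, mean = 3/1 ≈ 3.000
  cycle 0 → 1 → 0: weight = 12, length = 2, mean = 12/2 ≈ 6.000
  cycle 0 → 2 → 0: weight = 15, length = 2, mean = 15/2 ≈ 7.500
  cycle 1 → 0 → 1: weight = 12, length = 2, mean = 12/2 ≈ 6.000
Minimum mean = 2.500, attained e.g. along the cycle 1 → 2 → 1 with weight 5 and length 2. So λ(A) = 5/2 = 5/2.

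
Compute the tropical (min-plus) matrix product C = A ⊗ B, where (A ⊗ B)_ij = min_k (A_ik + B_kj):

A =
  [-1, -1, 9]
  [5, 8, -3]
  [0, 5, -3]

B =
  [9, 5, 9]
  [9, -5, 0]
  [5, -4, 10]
A ⊗ B =
  [8, -6, -1]
  [2, -7, 7]
  [2, -7, 5]

Apply the min-plus product entry-by-entry:
  C[0][0] = min over k of (A[0][0] + B[0][0] = -1 + 9 = 8, A[0][1] + B[1][0] = -1 + 9 = 8, A[0][2] + B[2][0] = 9 + 5 = 14) = 8 (attained at k = 0)
  C[0][1] = min over k of (A[0][0] + B[0][1] = -1 + 5 = 4, A[0][1] + B[1][1] = -1 + -5 = -6, A[0][2] + B[2][1] = 9 + -4 = 5) = -6 (attained at k = 1)
  C[0][2] = min over k of (A[0][0] + B[0][2] = -1 + 9 = 8, A[0][1] + B[1][2] = -1 + 0 = -1, A[0][2] + B[2][2] = 9 + 10 = 19) = -1 (attained at k = 1)
  C[1][0] = min over k of (A[1][0] + B[0][0] = 5 + 9 = 14, A[1][1] + B[1][0] = 8 + 9 = 17, A[1][2] + B[2][0] = -3 + 5 = 2) = 2 (attained at k = 2)
  C[1][1] = min over k of (A[1][0] + B[0][1] = 5 + 5 = 10, A[1][1] + B[1][1] = 8 + -5 = 3, A[1][2] + B[2][1] = -3 + -4 = -7) = -7 (attained at k = 2)
  C[1][2] = min over k of (A[1][0] + B[0][2] = 5 + 9 = 14, A[1][1] + B[1][2] = 8 + 0 = 8, A[1][2] + B[2][2] = -3 + 10 = 7) = 7 (attained at k = 2)
  C[2][0] = min over k of (A[2][0] + B[0][0] = 0 + 9 = 9, A[2][1] + B[1][0] = 5 + 9 = 14, A[2][2] + B[2][0] = -3 + 5 = 2) = 2 (attained at k = 2)
  C[2][1] = min over k of (A[2][0] + B[0][1] = 0 + 5 = 5, A[2][1] + B[1][1] = 5 + -5 = 0, A[2][2] + B[2][1] = -3 + -4 = -7) = -7 (attained at k = 2)
  C[2][2] = min over k of (A[2][0] + B[0][2] = 0 + 9 = 9, A[2][1] + B[1][2] = 5 + 0 = 5, A[2][2] + B[2][2] = -3 + 10 = 7) = 5 (attained at k = 1)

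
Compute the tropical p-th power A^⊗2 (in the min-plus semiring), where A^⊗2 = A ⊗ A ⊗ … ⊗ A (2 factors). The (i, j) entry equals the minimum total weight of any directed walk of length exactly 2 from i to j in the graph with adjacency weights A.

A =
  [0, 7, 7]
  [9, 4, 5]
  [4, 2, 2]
A^⊗2 =
  [0, 7, 7]
  [9, 7, 7]
  [4, 4, 4]

Each entry (A^⊗2)_ij equals the minimum over all length-2 walks i = v_0 → v_1 → … → v_2 = j of Σ_t A[v_t][v_{t+1}]. For example, for (i, j) = (0, 2) we minimise over 3 possible intermediate vertex sequences; the minimum is 7, attained along the walk 0 → 0 → 2.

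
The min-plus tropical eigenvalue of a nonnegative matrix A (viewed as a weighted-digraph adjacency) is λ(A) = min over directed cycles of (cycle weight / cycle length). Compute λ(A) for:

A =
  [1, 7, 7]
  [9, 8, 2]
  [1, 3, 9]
λ(A) = 1

Enumerate directed cycles and compute their means (weight / length). Sample:
  cycle 0 → 0: weight = 1, length = 1, mean = 1/1 ≈ 1.000
  cycle 1 → 1: weight = 8, length = 1, mean = 8/1 ≈ 8.000
  cycle 2 → 2: weight = 9, length = 1, mean = 9/1 ≈ 9.000
  cycle 0 → 1 → 0: weight = 16, length = 2, mean = 16/2 ≈ 8.000
  cycle 0 → 2 → 0: weight = 8, length = 2, mean = 8/2 ≈ 4.000
  cycle 1 → 0 → 1: weight = 16, length = 2, mean = 16/2 ≈ 8.000
Minimum mean = 1.000, attained e.g. along the cycle 0 → 0 with weight 1 and length 1. So λ(A) = 1/1 = 1.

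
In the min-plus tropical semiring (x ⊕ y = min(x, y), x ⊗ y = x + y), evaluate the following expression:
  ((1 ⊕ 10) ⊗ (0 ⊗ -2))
((1 ⊕ 10) ⊗ (0 ⊗ -2)) = -1

Expand innermost to outermost. Recall ⊕ takes the minimum of its arguments and ⊗ takes their sum. Working out the expression ((1 ⊕ 10) ⊗ (0 ⊗ -2)) gives -1.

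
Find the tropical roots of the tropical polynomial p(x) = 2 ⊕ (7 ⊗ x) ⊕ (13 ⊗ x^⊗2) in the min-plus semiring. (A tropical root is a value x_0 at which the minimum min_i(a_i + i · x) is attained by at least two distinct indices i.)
Roots: {-6, -5}

Each tropical root is a break point of the lower envelope of the lines y = a_i + i · x (there are 3 lines, with slopes 0, 1, ..., 2). Only the lines that attain the minimum somewhere contribute to roots; other lines are dominated. Here the surviving (envelope) indices are i = 2, i = 1, i = 0.
Intersections between consecutive envelope lines give the roots: for adjacent envelope indices i < j the intersection is x = (a_i − a_j) / (j − i). Reading off the sorted break points: {-6, -5}.
Verification: at each break x_0, at least two indices attain the minimum of min_i(a_i + i · x_0).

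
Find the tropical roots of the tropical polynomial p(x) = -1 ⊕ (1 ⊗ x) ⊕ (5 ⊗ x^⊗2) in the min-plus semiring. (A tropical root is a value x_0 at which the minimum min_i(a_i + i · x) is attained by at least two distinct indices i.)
Roots: {-4, -2}

Each tropical root is a break point of the lower envelope of the lines y = a_i + i · x (there are 3 lines, with slopes 0, 1, ..., 2). Only the lines that attain the minimum somewhere contribute to roots; other lines are dominated. Here the surviving (envelope) indices are i = 2, i = 1, i = 0.
Intersections between consecutive envelope lines give the roots: for adjacent envelope indices i < j the intersection is x = (a_i − a_j) / (j − i). Reading off the sorted break points: {-4, -2}.
Verification: at each break x_0, at least two indices attain the minimum of min_i(a_i + i · x_0).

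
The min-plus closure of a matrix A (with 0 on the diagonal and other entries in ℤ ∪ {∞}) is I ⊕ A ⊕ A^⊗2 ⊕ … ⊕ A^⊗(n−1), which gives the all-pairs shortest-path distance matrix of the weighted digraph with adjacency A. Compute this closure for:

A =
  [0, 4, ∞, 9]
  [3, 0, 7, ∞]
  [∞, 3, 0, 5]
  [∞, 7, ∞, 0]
Closure =
  [0, 4, 11, 9]
  [3, 0, 7, 12]
  [6, 3, 0, 5]
  [10, 7, 14, 0]

This is the Floyd-Warshall all-pairs shortest-path computation. For each intermediate vertex k = 0, 1, …, 3, update dist[i][j] ← min(dist[i][j], dist[i][k] + dist[k][j]). The final matrix gives, for each (i, j), the minimum total weight of any directed path from i to j (possibly empty when i = j).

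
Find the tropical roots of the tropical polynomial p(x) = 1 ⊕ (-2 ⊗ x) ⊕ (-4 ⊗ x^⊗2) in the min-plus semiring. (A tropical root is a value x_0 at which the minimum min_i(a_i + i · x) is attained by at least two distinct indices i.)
Roots: {2, 3}

Each tropical root is a break point of the lower envelope of the lines y = a_i + i · x (there are 3 lines, with slopes 0, 1, ..., 2). Only the lines that attain the minimum somewhere contribute to roots; other lines are dominated. Here the surviving (envelope) indices are i = 2, i = 1, i = 0.
Intersections between consecutive envelope lines give the roots: for adjacent envelope indices i < j the intersection is x = (a_i − a_j) / (j − i). Reading off the sorted break points: {2, 3}.
Verification: at each break x_0, at least two indices attain the minimum of min_i(a_i + i · x_0).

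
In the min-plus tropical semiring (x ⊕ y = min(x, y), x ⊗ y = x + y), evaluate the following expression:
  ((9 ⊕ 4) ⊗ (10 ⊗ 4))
((9 ⊕ 4) ⊗ (10 ⊗ 4)) = 18

Expand innermost to outermost. Recall ⊕ takes the minimum of its arguments and ⊗ takes their sum. Working out the expression ((9 ⊕ 4) ⊗ (10 ⊗ 4)) gives 18.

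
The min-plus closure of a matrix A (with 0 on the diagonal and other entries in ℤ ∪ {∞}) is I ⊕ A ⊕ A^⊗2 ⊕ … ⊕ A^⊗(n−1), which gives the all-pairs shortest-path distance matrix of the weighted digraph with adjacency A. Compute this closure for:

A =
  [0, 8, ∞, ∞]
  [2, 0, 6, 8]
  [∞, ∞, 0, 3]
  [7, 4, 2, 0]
Closure =
  [0, 8, 14, 16]
  [2, 0, 6, 8]
  [9, 7, 0, 3]
  [6, 4, 2, 0]

This is the Floyd-Warshall all-pairs shortest-path computation. For each intermediate vertex k = 0, 1, …, 3, update dist[i][j] ← min(dist[i][j], dist[i][k] + dist[k][j]). The final matrix gives, for each (i, j), the minimum total weight of any directed path from i to j (possibly empty when i = j).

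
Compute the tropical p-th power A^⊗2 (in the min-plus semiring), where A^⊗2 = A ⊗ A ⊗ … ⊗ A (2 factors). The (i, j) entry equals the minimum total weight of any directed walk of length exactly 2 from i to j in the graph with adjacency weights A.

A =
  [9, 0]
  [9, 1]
A^⊗2 =
  [9, 1]
  [10, 2]

Each entry (A^⊗2)_ij equals the minimum over all length-2 walks i = v_0 → v_1 → … → v_2 = j of Σ_t A[v_t][v_{t+1}]. For example, for (i, j) = (0, 1) we minimise over 2 possible intermediate vertex sequences; the minimum is 1, attained along the walk 0 → 1 → 1.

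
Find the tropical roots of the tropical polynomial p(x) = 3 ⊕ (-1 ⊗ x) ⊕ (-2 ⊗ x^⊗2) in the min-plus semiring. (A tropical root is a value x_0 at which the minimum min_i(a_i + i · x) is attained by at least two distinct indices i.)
Roots: {1, 4}

Each tropical root is a break point of the lower envelope of the lines y = a_i + i · x (there are 3 lines, with slopes 0, 1, ..., 2). Only the lines that attain the minimum somewhere contribute to roots; other lines are dominated. Here the surviving (envelope) indices are i = 2, i = 1, i = 0.
Intersections between consecutive envelope lines give the roots: for adjacent envelope indices i < j the intersection is x = (a_i − a_j) / (j − i). Reading off the sorted break points: {1, 4}.
Verification: at each break x_0, at least two indices attain the minimum of min_i(a_i + i · x_0).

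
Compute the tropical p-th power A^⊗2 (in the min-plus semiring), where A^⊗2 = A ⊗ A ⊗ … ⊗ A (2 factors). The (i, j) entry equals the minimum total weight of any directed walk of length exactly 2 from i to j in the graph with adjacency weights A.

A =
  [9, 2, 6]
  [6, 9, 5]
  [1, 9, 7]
A^⊗2 =
  [7, 11, 7]
  [6, 8, 12]
  [8, 3, 7]

Each entry (A^⊗2)_ij equals the minimum over all length-2 walks i = v_0 → v_1 → … → v_2 = j of Σ_t A[v_t][v_{t+1}]. For example, for (i, j) = (0, 2) we minimise over 3 possible intermediate vertex sequences; the minimum is 7, attained along the walk 0 → 1 → 2.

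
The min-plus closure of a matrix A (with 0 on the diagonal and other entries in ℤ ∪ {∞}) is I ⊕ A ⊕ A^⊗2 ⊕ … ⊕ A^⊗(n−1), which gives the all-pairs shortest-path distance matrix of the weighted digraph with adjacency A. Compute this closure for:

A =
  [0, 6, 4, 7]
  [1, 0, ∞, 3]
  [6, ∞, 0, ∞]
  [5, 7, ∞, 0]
Closure =
  [0, 6, 4, 7]
  [1, 0, 5, 3]
  [6, 12, 0, 13]
  [5, 7, 9, 0]

This is the Floyd-Warshall all-pairs shortest-path computation. For each intermediate vertex k = 0, 1, …, 3, update dist[i][j] ← min(dist[i][j], dist[i][k] + dist[k][j]). The final matrix gives, for each (i, j), the minimum total weight of any directed path from i to j (possibly empty when i = j).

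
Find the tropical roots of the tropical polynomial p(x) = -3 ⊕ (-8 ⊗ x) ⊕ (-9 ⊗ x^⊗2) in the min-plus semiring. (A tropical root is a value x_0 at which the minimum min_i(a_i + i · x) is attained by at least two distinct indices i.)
Roots: {1, 5}

Each tropical root is a break point of the lower envelope of the lines y = a_i + i · x (there are 3 lines, with slopes 0, 1, ..., 2). Only the lines that attain the minimum somewhere contribute to roots; other lines are dominated. Here the surviving (envelope) indices are i = 2, i = 1, i = 0.
Intersections between consecutive envelope lines give the roots: for adjacent envelope indices i < j the intersection is x = (a_i − a_j) / (j − i). Reading off the sorted break points: {1, 5}.
Verification: at each break x_0, at least two indices attain the minimum of min_i(a_i + i · x_0).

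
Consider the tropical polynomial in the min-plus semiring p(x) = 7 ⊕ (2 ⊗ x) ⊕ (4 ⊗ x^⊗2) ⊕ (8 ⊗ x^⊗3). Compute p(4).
p(4) = 6

A tropical monomial a ⊗ x^⊗i evaluates to a + i · x. Evaluating each term at x = 4:
  Term 0 contributes 7 + 0 · 4 = 7
  Term 1 contributes 2 + 1 · 4 = 6
  Term 2 contributes 4 + 2 · 4 = 12
  Term 3 contributes 8 + 3 · 4 = 20
p(4) = ⊕ of these = min[7, 6, 12, 20] = 6.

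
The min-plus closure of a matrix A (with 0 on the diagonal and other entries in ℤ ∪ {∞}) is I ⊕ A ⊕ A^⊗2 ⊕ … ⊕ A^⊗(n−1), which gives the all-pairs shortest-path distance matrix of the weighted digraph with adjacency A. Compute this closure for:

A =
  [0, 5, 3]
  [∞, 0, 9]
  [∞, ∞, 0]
Closure =
  [0, 5, 3]
  [∞, 0, 9]
  [∞, ∞, 0]

This is the Floyd-Warshall all-pairs shortest-path computation. For each intermediate vertex k = 0, 1, …, 2, update dist[i][j] ← min(dist[i][j], dist[i][k] + dist[k][j]). The final matrix gives, for each (i, j), the minimum total weight of any directed path from i to j (possibly empty when i = j).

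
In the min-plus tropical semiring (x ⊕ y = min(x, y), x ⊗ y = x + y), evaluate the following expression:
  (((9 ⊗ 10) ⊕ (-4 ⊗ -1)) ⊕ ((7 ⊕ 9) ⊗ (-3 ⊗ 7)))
(((9 ⊗ 10) ⊕ (-4 ⊗ -1)) ⊕ ((7 ⊕ 9) ⊗ (-3 ⊗ 7))) = -5

Expand innermost to outermost. Recall ⊕ takes the minimum of its arguments and ⊗ takes their sum. Working out the expression (((9 ⊗ 10) ⊕ (-4 ⊗ -1)) ⊕ ((7 ⊕ 9) ⊗ (-3 ⊗ 7))) gives -5.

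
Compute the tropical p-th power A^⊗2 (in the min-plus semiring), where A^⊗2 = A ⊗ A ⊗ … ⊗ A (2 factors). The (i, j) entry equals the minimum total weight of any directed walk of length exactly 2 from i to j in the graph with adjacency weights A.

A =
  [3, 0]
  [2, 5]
A^⊗2 =
  [2, 3]
  [5, 2]

Each entry (A^⊗2)_ij equals the minimum over all length-2 walks i = v_0 → v_1 → … → v_2 = j of Σ_t A[v_t][v_{t+1}]. For example, for (i, j) = (0, 1) we minimise over 2 possible intermediate vertex sequences; the minimum is 3, attained along the walk 0 → 0 → 1.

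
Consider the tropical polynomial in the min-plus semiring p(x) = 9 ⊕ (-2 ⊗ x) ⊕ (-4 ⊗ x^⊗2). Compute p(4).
p(4) = 2

A tropical monomial a ⊗ x^⊗i evaluates to a + i · x. Evaluating each term at x = 4:
  Term 0 contributes 9 + 0 · 4 = 9
  Term 1 contributes -2 + 1 · 4 = 2
  Term 2 contributes -4 + 2 · 4 = 4
p(4) = ⊕ of these = min[9, 2, 4] = 2.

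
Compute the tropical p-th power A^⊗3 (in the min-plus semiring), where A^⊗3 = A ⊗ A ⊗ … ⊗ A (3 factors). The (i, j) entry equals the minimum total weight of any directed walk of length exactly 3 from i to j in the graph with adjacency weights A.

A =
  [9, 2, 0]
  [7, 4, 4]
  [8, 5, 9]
A^⊗3 =
  [12, 9, 8]
  [15, 12, 11]
  [16, 13, 12]

Each entry (A^⊗3)_ij equals the minimum over all length-3 walks i = v_0 → v_1 → … → v_3 = j of Σ_t A[v_t][v_{t+1}]. For example, for (i, j) = (0, 2) we minimise over 9 possible intermediate vertex sequences; the minimum is 8, attained along the walk 0 → 2 → 0 → 2.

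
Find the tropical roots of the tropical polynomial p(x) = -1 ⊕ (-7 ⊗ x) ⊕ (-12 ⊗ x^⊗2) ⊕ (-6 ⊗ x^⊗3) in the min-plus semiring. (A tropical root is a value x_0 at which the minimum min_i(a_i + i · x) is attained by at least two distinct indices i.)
Roots: {-6, 5, 6}

Each tropical root is a break point of the lower envelope of the lines y = a_i + i · x (there are 4 lines, with slopes 0, 1, ..., 3). Only the lines that attain the minimum somewhere contribute to roots; other lines are dominated. Here the surviving (envelope) indices are i = 3, i = 2, i = 1, i = 0.
Intersections between consecutive envelope lines give the roots: for adjacent envelope indices i < j the intersection is x = (a_i − a_j) / (j − i). Reading off the sorted break points: {-6, 5, 6}.
Verification: at each break x_0, at least two indices attain the minimum of min_i(a_i + i · x_0).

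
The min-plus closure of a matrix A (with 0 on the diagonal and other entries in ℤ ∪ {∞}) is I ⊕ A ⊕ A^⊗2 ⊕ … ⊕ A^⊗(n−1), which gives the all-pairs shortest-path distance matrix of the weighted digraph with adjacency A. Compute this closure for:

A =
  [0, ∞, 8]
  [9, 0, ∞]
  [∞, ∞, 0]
Closure =
  [0, ∞, 8]
  [9, 0, 17]
  [∞, ∞, 0]

This is the Floyd-Warshall all-pairs shortest-path computation. For each intermediate vertex k = 0, 1, …, 2, update dist[i][j] ← min(dist[i][j], dist[i][k] + dist[k][j]). The final matrix gives, for each (i, j), the minimum total weight of any directed path from i to j (possibly empty when i = j).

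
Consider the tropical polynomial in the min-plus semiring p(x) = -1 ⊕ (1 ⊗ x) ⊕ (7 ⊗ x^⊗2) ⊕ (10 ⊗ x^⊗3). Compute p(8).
p(8) = -1

A tropical monomial a ⊗ x^⊗i evaluates to a + i · x. Evaluating each term at x = 8:
  Term 0 contributes -1 + 0 · 8 = -1
  Term 1 contributes 1 + 1 · 8 = 9
  Term 2 contributes 7 + 2 · 8 = 23
  Term 3 contributes 10 + 3 · 8 = 34
p(8) = ⊕ of these = min[-1, 9, 23, 34] = -1.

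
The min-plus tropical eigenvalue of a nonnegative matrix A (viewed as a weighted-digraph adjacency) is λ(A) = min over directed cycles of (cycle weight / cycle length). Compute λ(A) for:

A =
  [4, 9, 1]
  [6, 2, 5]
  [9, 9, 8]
λ(A) = 2

Enumerate directed cycles and compute their means (weight / length). Sample:
  cycle 0 → 0: weight = 4, length = 1, mean = 4/1 ≈ 4.000
  cycle 1 → 1: weight = 2, length = 1, mean = 2/1 ≈ 2.000
  cycle 2 → 2: weight = 8, length = 1, mean = 8/1 ≈ 8.000
  cycle 0 → 1 → 0: weight = 15, length = 2, mean = 15/2 ≈ 7.500
  cycle 0 → 2 → 0: weight = 10, length = 2, mean = 10/2 ≈ 5.000
  cycle 1 → 0 → 1: weight = 15, length = 2, mean = 15/2 ≈ 7.500
Minimum mean = 2.000, attained e.g. along the cycle 1 → 1 with weight 2 and length 1. So λ(A) = 2/1 = 2.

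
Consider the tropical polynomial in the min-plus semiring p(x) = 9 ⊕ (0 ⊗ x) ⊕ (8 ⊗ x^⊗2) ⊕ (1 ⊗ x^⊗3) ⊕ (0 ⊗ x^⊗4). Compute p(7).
p(7) = 7

A tropical monomial a ⊗ x^⊗i evaluates to a + i · x. Evaluating each term at x = 7:
  Term 0 contributes 9 + 0 · 7 = 9
  Term 1 contributes 0 + 1 · 7 = 7
  Term 2 contributes 8 + 2 · 7 = 22
  Term 3 contributes 1 + 3 · 7 = 22
  Term 4 contributes 0 + 4 · 7 = 28
p(7) = ⊕ of these = min[9, 7, 22, 22, 28] = 7.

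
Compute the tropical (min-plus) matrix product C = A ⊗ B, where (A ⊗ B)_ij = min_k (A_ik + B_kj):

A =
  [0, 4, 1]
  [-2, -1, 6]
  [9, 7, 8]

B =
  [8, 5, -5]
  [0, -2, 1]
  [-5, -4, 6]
A ⊗ B =
  [-4, -3, -5]
  [-1, -3, -7]
  [3, 4, 4]

Apply the min-plus product entry-by-entry:
  C[0][0] = min over k of (A[0][0] + B[0][0] = 0 + 8 = 8, A[0][1] + B[1][0] = 4 + 0 = 4, A[0][2] + B[2][0] = 1 + -5 = -4) = -4 (attained at k = 2)
  C[0][1] = min over k of (A[0][0] + B[0][1] = 0 + 5 = 5, A[0][1] + B[1][1] = 4 + -2 = 2, A[0][2] + B[2][1] = 1 + -4 = -3) = -3 (attained at k = 2)
  C[0][2] = min over k of (A[0][0] + B[0][2] = 0 + -5 = -5, A[0][1] + B[1][2] = 4 + 1 = 5, A[0][2] + B[2][2] = 1 + 6 = 7) = -5 (attained at k = 0)
  C[1][0] = min over k of (A[1][0] + B[0][0] = -2 + 8 = 6, A[1][1] + B[1][0] = -1 + 0 = -1, A[1][2] + B[2][0] = 6 + -5 = 1) = -1 (attained at k = 1)
  C[1][1] = min over k of (A[1][0] + B[0][1] = -2 + 5 = 3, A[1][1] + B[1][1] = -1 + -2 = -3, A[1][2] + B[2][1] = 6 + -4 = 2) = -3 (attained at k = 1)
  C[1][2] = min over k of (A[1][0] + B[0][2] = -2 + -5 = -7, A[1][1] + B[1][2] = -1 + 1 = 0, A[1][2] + B[2][2] = 6 + 6 = 12) = -7 (attained at k = 0)
  C[2][0] = min over k of (A[2][0] + B[0][0] = 9 + 8 = 17, A[2][1] + B[1][0] = 7 + 0 = 7, A[2][2] + B[2][0] = 8 + -5 = 3) = 3 (attained at k = 2)
  C[2][1] = min over k of (A[2][0] + B[0][1] = 9 + 5 = 14, A[2][1] + B[1][1] = 7 + -2 = 5, A[2][2] + B[2][1] = 8 + -4 = 4) = 4 (attained at k = 2)
  C[2][2] = min over k of (A[2][0] + B[0][2] = 9 + -5 = 4, A[2][1] + B[1][2] = 7 + 1 = 8, A[2][2] + B[2][2] = 8 + 6 = 14) = 4 (attained at k = 0)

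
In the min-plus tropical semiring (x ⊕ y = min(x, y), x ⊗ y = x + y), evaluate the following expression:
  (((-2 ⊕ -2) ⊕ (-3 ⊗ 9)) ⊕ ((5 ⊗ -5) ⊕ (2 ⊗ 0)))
(((-2 ⊕ -2) ⊕ (-3 ⊗ 9)) ⊕ ((5 ⊗ -5) ⊕ (2 ⊗ 0))) = -2

Expand innermost to outermost. Recall ⊕ takes the minimum of its arguments and ⊗ takes their sum. Working out the expression (((-2 ⊕ -2) ⊕ (-3 ⊗ 9)) ⊕ ((5 ⊗ -5) ⊕ (2 ⊗ 0))) gives -2.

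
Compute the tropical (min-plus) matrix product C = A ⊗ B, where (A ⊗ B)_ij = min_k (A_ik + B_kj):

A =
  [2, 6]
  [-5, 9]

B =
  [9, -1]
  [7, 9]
A ⊗ B =
  [11, 1]
  [4, -6]

Apply the min-plus product entry-by-entry:
  C[0][0] = min over k of (A[0][0] + B[0][0] = 2 + 9 = 11, A[0][1] + B[1][0] = 6 + 7 = 13) = 11 (attained at k = 0)
  C[0][1] = min over k of (A[0][0] + B[0][1] = 2 + -1 = 1, A[0][1] + B[1][1] = 6 + 9 = 15) = 1 (attained at k = 0)
  C[1][0] = min over k of (A[1][0] + B[0][0] = -5 + 9 = 4, A[1][1] + B[1][0] = 9 + 7 = 16) = 4 (attained at k = 0)
  C[1][1] = min over k of (A[1][0] + B[0][1] = -5 + -1 = -6, A[1][1] + B[1][1] = 9 + 9 = 18) = -6 (attained at k = 0)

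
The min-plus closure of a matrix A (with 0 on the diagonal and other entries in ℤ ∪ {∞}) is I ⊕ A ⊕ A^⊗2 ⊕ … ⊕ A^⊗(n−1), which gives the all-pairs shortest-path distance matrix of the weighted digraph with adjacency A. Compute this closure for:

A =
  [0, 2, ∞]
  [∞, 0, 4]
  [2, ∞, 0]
Closure =
  [0, 2, 6]
  [6, 0, 4]
  [2, 4, 0]

This is the Floyd-Warshall all-pairs shortest-path computation. For each intermediate vertex k = 0, 1, …, 2, update dist[i][j] ← min(dist[i][j], dist[i][k] + dist[k][j]). The final matrix gives, for each (i, j), the minimum total weight of any directed path from i to j (possibly empty when i = j).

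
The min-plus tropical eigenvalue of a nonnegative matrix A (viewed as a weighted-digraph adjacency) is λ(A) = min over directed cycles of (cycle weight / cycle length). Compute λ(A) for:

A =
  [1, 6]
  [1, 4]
λ(A) = 1

Enumerate directed cycles and compute their means (weight / length). Sample:
  cycle 0 → 0: weight = 1, length = 1, mean = 1/1 ≈ 1.000
  cycle 1 → 1: weight = 4, length = 1, mean = 4/1 ≈ 4.000
  cycle 0 → 1 → 0: weight = 7, length = 2, mean = 7/2 ≈ 3.500
  cycle 1 → 0 → 1: weight = 7, length = 2, mean = 7/2 ≈ 3.500
Minimum mean = 1.000, attained e.g. along the cycle 0 → 0 with weight 1 and length 1. So λ(A) = 1/1 = 1.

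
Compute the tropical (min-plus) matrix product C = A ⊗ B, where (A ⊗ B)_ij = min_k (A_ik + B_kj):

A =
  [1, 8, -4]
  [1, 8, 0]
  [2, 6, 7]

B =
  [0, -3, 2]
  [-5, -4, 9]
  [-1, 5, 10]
A ⊗ B =
  [-5, -2, 3]
  [-1, -2, 3]
  [1, -1, 4]

Apply the min-plus product entry-by-entry:
  C[0][0] = min over k of (A[0][0] + B[0][0] = 1 + 0 = 1, A[0][1] + B[1][0] = 8 + -5 = 3, A[0][2] + B[2][0] = -4 + -1 = -5) = -5 (attained at k = 2)
  C[0][1] = min over k of (A[0][0] + B[0][1] = 1 + -3 = -2, A[0][1] + B[1][1] = 8 + -4 = 4, A[0][2] + B[2][1] = -4 + 5 = 1) = -2 (attained at k = 0)
  C[0][2] = min over k of (A[0][0] + B[0][2] = 1 + 2 = 3, A[0][1] + B[1][2] = 8 + 9 = 17, A[0][2] + B[2][2] = -4 + 10 = 6) = 3 (attained at k = 0)
  C[1][0] = min over k of (A[1][0] + B[0][0] = 1 + 0 = 1, A[1][1] + B[1][0] = 8 + -5 = 3, A[1][2] + B[2][0] = 0 + -1 = -1) = -1 (attained at k = 2)
  C[1][1] = min over k of (A[1][0] + B[0][1] = 1 + -3 = -2, A[1][1] + B[1][1] = 8 + -4 = 4, A[1][2] + B[2][1] = 0 + 5 = 5) = -2 (attained at k = 0)
  C[1][2] = min over k of (A[1][0] + B[0][2] = 1 + 2 = 3, A[1][1] + B[1][2] = 8 + 9 = 17, A[1][2] + B[2][2] = 0 + 10 = 10) = 3 (attained at k = 0)
  C[2][0] = min over k of (A[2][0] + B[0][0] = 2 + 0 = 2, A[2][1] + B[1][0] = 6 + -5 = 1, A[2][2] + B[2][0] = 7 + -1 = 6) = 1 (attained at k = 1)
  C[2][1] = min over k of (A[2][0] + B[0][1] = 2 + -3 = -1, A[2][1] + B[1][1] = 6 + -4 = 2, A[2][2] + B[2][1] = 7 + 5 = 12) = -1 (attained at k = 0)
  C[2][2] = min over k of (A[2][0] + B[0][2] = 2 + 2 = 4, A[2][1] + B[1][2] = 6 + 9 = 15, A[2][2] + B[2][2] = 7 + 10 = 17) = 4 (attained at k = 0)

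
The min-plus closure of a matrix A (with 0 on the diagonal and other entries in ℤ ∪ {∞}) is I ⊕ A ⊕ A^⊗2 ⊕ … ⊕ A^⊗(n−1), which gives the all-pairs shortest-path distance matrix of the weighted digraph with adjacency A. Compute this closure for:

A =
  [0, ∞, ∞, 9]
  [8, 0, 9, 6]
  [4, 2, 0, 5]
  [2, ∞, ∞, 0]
Closure =
  [0, ∞, ∞, 9]
  [8, 0, 9, 6]
  [4, 2, 0, 5]
  [2, ∞, ∞, 0]

This is the Floyd-Warshall all-pairs shortest-path computation. For each intermediate vertex k = 0, 1, …, 3, update dist[i][j] ← min(dist[i][j], dist[i][k] + dist[k][j]). The final matrix gives, for each (i, j), the minimum total weight of any directed path from i to j (possibly empty when i = j).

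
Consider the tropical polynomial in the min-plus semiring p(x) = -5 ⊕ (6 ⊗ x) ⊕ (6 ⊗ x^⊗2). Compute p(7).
p(7) = -5

A tropical monomial a ⊗ x^⊗i evaluates to a + i · x. Evaluating each term at x = 7:
  Term 0 contributes -5 + 0 · 7 = -5
  Term 1 contributes 6 + 1 · 7 = 13
  Term 2 contributes 6 + 2 · 7 = 20
p(7) = ⊕ of these = min[-5, 13, 20] = -5.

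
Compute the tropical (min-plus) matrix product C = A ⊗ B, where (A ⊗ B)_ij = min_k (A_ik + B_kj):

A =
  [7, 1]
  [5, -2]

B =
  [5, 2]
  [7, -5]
A ⊗ B =
  [8, -4]
  [5, -7]

Apply the min-plus product entry-by-entry:
  C[0][0] = min over k of (A[0][0] + B[0][0] = 7 + 5 = 12, A[0][1] + B[1][0] = 1 + 7 = 8) = 8 (attained at k = 1)
  C[0][1] = min over k of (A[0][0] + B[0][1] = 7 + 2 = 9, A[0][1] + B[1][1] = 1 + -5 = -4) = -4 (attained at k = 1)
  C[1][0] = min over k of (A[1][0] + B[0][0] = 5 + 5 = 10, A[1][1] + B[1][0] = -2 + 7 = 5) = 5 (attained at k = 1)
  C[1][1] = min over k of (A[1][0] + B[0][1] = 5 + 2 = 7, A[1][1] + B[1][1] = -2 + -5 = -7) = -7 (attained at k = 1)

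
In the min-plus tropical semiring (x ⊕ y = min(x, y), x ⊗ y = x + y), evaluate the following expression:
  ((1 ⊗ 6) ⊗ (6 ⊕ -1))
((1 ⊗ 6) ⊗ (6 ⊕ -1)) = 6

Expand innermost to outermost. Recall ⊕ takes the minimum of its arguments and ⊗ takes their sum. Working out the expression ((1 ⊗ 6) ⊗ (6 ⊕ -1)) gives 6.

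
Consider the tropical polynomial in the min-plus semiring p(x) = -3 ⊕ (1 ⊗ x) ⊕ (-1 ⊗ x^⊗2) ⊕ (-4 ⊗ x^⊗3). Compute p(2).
p(2) = -3

A tropical monomial a ⊗ x^⊗i evaluates to a + i · x. Evaluating each term at x = 2:
  Term 0 contributes -3 + 0 · 2 = -3
  Term 1 contributes 1 + 1 · 2 = 3
  Term 2 contributes -1 + 2 · 2 = 3
  Term 3 contributes -4 + 3 · 2 = 2
p(2) = ⊕ of these = min[-3, 3, 3, 2] = -3.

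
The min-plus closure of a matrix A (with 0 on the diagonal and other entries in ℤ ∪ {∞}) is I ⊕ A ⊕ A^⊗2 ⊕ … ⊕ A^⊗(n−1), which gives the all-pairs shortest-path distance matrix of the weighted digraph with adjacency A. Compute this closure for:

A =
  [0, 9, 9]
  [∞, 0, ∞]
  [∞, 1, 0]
Closure =
  [0, 9, 9]
  [∞, 0, ∞]
  [∞, 1, 0]

This is the Floyd-Warshall all-pairs shortest-path computation. For each intermediate vertex k = 0, 1, …, 2, update dist[i][j] ← min(dist[i][j], dist[i][k] + dist[k][j]). The final matrix gives, for each (i, j), the minimum total weight of any directed path from i to j (possibly empty when i = j).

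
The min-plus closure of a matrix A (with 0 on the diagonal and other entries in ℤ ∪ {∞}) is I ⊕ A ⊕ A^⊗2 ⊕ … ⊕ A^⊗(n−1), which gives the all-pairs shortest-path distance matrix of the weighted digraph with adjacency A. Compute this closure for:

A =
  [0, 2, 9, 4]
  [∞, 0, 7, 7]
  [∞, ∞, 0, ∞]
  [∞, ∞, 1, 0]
Closure =
  [0, 2, 5, 4]
  [∞, 0, 7, 7]
  [∞, ∞, 0, ∞]
  [∞, ∞, 1, 0]

This is the Floyd-Warshall all-pairs shortest-path computation. For each intermediate vertex k = 0, 1, …, 3, update dist[i][j] ← min(dist[i][j], dist[i][k] + dist[k][j]). The final matrix gives, for each (i, j), the minimum total weight of any directed path from i to j (possibly empty when i = j).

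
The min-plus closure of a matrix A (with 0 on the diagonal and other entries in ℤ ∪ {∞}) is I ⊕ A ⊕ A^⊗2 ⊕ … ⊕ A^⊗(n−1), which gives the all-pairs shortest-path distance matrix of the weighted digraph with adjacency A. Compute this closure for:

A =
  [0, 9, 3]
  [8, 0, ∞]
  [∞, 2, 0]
Closure =
  [0, 5, 3]
  [8, 0, 11]
  [10, 2, 0]

This is the Floyd-Warshall all-pairs shortest-path computation. For each intermediate vertex k = 0, 1, …, 2, update dist[i][j] ← min(dist[i][j], dist[i][k] + dist[k][j]). The final matrix gives, for each (i, j), the minimum total weight of any directed path from i to j (possibly empty when i = j).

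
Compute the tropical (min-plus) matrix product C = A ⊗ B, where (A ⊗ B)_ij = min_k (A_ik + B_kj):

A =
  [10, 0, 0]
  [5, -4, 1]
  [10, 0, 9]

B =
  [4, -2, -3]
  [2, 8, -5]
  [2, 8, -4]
A ⊗ B =
  [2, 8, -5]
  [-2, 3, -9]
  [2, 8, -5]

Apply the min-plus product entry-by-entry:
  C[0][0] = min over k of (A[0][0] + B[0][0] = 10 + 4 = 14, A[0][1] + B[1][0] = 0 + 2 = 2, A[0][2] + B[2][0] = 0 + 2 = 2) = 2 (attained at k = 1)
  C[0][1] = min over k of (A[0][0] + B[0][1] = 10 + -2 = 8, A[0][1] + B[1][1] = 0 + 8 = 8, A[0][2] + B[2][1] = 0 + 8 = 8) = 8 (attained at k = 0)
  C[0][2] = min over k of (A[0][0] + B[0][2] = 10 + -3 = 7, A[0][1] + B[1][2] = 0 + -5 = -5, A[0][2] + B[2][2] = 0 + -4 = -4) = -5 (attained at k = 1)
  C[1][0] = min over k of (A[1][0] + B[0][0] = 5 + 4 = 9, A[1][1] + B[1][0] = -4 + 2 = -2, A[1][2] + B[2][0] = 1 + 2 = 3) = -2 (attained at k = 1)
  C[1][1] = min over k of (A[1][0] + B[0][1] = 5 + -2 = 3, A[1][1] + B[1][1] = -4 + 8 = 4, A[1][2] + B[2][1] = 1 + 8 = 9) = 3 (attained at k = 0)
  C[1][2] = min over k of (A[1][0] + B[0][2] = 5 + -3 = 2, A[1][1] + B[1][2] = -4 + -5 = -9, A[1][2] + B[2][2] = 1 + -4 = -3) = -9 (attained at k = 1)
  C[2][0] = min over k of (A[2][0] + B[0][0] = 10 + 4 = 14, A[2][1] + B[1][0] = 0 + 2 = 2, A[2][2] + B[2][0] = 9 + 2 = 11) = 2 (attained at k = 1)
  C[2][1] = min over k of (A[2][0] + B[0][1] = 10 + -2 = 8, A[2][1] + B[1][1] = 0 + 8 = 8, A[2][2] + B[2][1] = 9 + 8 = 17) = 8 (attained at k = 0)
  C[2][2] = min over k of (A[2][0] + B[0][2] = 10 + -3 = 7, A[2][1] + B[1][2] = 0 + -5 = -5, A[2][2] + B[2][2] = 9 + -4 = 5) = -5 (attained at k = 1)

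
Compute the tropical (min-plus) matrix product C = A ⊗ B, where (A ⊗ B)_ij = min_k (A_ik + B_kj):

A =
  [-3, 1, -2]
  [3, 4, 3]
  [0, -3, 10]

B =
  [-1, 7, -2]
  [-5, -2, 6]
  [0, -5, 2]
A ⊗ B =
  [-4, -7, -5]
  [-1, -2, 1]
  [-8, -5, -2]

Apply the min-plus product entry-by-entry:
  C[0][0] = min over k of (A[0][0] + B[0][0] = -3 + -1 = -4, A[0][1] + B[1][0] = 1 + -5 = -4, A[0][2] + B[2][0] = -2 + 0 = -2) = -4 (attained at k = 0)
  C[0][1] = min over k of (A[0][0] + B[0][1] = -3 + 7 = 4, A[0][1] + B[1][1] = 1 + -2 = -1, A[0][2] + B[2][1] = -2 + -5 = -7) = -7 (attained at k = 2)
  C[0][2] = min over k of (A[0][0] + B[0][2] = -3 + -2 = -5, A[0][1] + B[1][2] = 1 + 6 = 7, A[0][2] + B[2][2] = -2 + 2 = 0) = -5 (attained at k = 0)
  C[1][0] = min over k of (A[1][0] + B[0][0] = 3 + -1 = 2, A[1][1] + B[1][0] = 4 + -5 = -1, A[1][2] + B[2][0] = 3 + 0 = 3) = -1 (attained at k = 1)
  C[1][1] = min over k of (A[1][0] + B[0][1] = 3 + 7 = 10, A[1][1] + B[1][1] = 4 + -2 = 2, A[1][2] + B[2][1] = 3 + -5 = -2) = -2 (attained at k = 2)
  C[1][2] = min over k of (A[1][0] + B[0][2] = 3 + -2 = 1, A[1][1] + B[1][2] = 4 + 6 = 10, A[1][2] + B[2][2] = 3 + 2 = 5) = 1 (attained at k = 0)
  C[2][0] = min over k of (A[2][0] + B[0][0] = 0 + -1 = -1, A[2][1] + B[1][0] = -3 + -5 = -8, A[2][2] + B[2][0] = 10 + 0 = 10) = -8 (attained at k = 1)
  C[2][1] = min over k of (A[2][0] + B[0][1] = 0 + 7 = 7, A[2][1] + B[1][1] = -3 + -2 = -5, A[2][2] + B[2][1] = 10 + -5 = 5) = -5 (attained at k = 1)
  C[2][2] = min over k of (A[2][0] + B[0][2] = 0 + -2 = -2, A[2][1] + B[1][2] = -3 + 6 = 3, A[2][2] + B[2][2] = 10 + 2 = 12) = -2 (attained at k = 0)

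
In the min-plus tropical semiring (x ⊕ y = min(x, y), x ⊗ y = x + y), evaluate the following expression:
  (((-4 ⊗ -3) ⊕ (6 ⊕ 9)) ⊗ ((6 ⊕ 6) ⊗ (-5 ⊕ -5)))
(((-4 ⊗ -3) ⊕ (6 ⊕ 9)) ⊗ ((6 ⊕ 6) ⊗ (-5 ⊕ -5))) = -6

Expand innermost to outermost. Recall ⊕ takes the minimum of its arguments and ⊗ takes their sum. Working out the expression (((-4 ⊗ -3) ⊕ (6 ⊕ 9)) ⊗ ((6 ⊕ 6) ⊗ (-5 ⊕ -5))) gives -6.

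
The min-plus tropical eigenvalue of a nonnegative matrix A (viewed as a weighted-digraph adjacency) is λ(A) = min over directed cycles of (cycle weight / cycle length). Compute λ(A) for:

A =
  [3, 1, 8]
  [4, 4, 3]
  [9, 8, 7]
λ(A) = 5/2

Enumerate directed cycles and compute their means (weight / length). Sample:
  cycle 0 → 0: weight = 3, length = 1, mean = 3/1 ≈ 3.000
  cycle 1 → 1: weight = 4, length = 1, mean = 4/1 ≈ 4.000
  cycle 2 → 2: weight = 7, length = 1, mean = 7/1 ≈ 7.000
  cycle 0 → 1 → 0: weight = 5, length = 2, mean = 5/2 ≈ 2.500
  cycle 0 → 2 → 0: weight = 17, length = 2, mean = 17/2 ≈ 8.500
  cycle 1 → 0 → 1: weight = 5, length = 2, mean = 5/2 ≈ 2.500
Minimum mean = 2.500, attained e.g. along the cycle 0 → 1 → 0 with weight 5 and length 2. So λ(A) = 5/2 = 5/2.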